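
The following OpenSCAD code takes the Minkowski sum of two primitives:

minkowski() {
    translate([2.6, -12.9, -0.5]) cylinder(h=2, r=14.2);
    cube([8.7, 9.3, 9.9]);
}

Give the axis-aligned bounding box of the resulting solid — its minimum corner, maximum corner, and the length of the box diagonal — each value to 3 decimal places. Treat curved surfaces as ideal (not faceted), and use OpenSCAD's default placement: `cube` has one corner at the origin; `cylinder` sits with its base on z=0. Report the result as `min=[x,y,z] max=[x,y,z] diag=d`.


min=[-11.600,-27.100,-0.500] max=[25.500,10.600,11.400] diag=54.215

A = translate([2.6, -12.9, -0.5]) cylinder(h=2, r=14.2) → bbox [-11.6,-27.1,-0.5] .. [16.8,1.3,1.5]
B = cube([8.7, 9.3, 9.9]) → bbox [0,0,0] .. [8.7,9.3,9.9]
lo = A.lo+B.lo = [-11.6+0, -27.1+0, -0.5+0] = [-11.600,-27.100,-0.500]
hi = A.hi+B.hi = [16.8+8.7, 1.3+9.3, 1.5+9.9] = [25.500,10.600,11.400]
diag = √(37.1²+37.7²+11.9²) = √2939.31 = 54.215


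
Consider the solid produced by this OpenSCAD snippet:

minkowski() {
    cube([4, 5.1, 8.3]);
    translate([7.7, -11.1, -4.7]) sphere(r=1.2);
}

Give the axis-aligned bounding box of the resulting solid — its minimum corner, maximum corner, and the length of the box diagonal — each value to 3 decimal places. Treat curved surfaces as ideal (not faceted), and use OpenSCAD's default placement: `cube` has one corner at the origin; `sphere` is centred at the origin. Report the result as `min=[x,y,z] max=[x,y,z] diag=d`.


min=[6.500,-12.300,-5.900] max=[12.900,-4.800,4.800] diag=14.550

A = translate([7.7, -11.1, -4.7]) sphere(r=1.2) → bbox [6.5,-12.3,-5.9] .. [8.9,-9.9,-3.5]
B = cube([4, 5.1, 8.3]) → bbox [0,0,0] .. [4,5.1,8.3]
lo = A.lo+B.lo = [6.5+0, -12.3+0, -5.9+0] = [6.500,-12.300,-5.900]
hi = A.hi+B.hi = [8.9+4, -9.9+5.1, -3.5+8.3] = [12.900,-4.800,4.800]
diag = √(6.4²+7.5²+10.7²) = √211.7 = 14.550


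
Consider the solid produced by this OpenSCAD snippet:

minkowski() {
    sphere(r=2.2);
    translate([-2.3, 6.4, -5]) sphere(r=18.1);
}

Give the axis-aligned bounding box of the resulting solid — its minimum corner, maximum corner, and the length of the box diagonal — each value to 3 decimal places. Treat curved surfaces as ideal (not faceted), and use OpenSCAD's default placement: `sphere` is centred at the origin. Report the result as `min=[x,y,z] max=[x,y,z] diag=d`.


min=[-22.600,-13.900,-25.300] max=[18.000,26.700,15.300] diag=70.321

A = translate([-2.3, 6.4, -5]) sphere(r=18.1) → bbox [-20.4,-11.7,-23.1] .. [15.8,24.5,13.1]
B = sphere(r=2.2) → bbox [-2.2,-2.2,-2.2] .. [2.2,2.2,2.2]
lo = A.lo+B.lo = [-20.4-2.2, -11.7-2.2, -23.1-2.2] = [-22.600,-13.900,-25.300]
hi = A.hi+B.hi = [15.8+2.2, 24.5+2.2, 13.1+2.2] = [18.000,26.700,15.300]
diag = √(40.6²+40.6²+40.6²) = √4945.08 = 70.321


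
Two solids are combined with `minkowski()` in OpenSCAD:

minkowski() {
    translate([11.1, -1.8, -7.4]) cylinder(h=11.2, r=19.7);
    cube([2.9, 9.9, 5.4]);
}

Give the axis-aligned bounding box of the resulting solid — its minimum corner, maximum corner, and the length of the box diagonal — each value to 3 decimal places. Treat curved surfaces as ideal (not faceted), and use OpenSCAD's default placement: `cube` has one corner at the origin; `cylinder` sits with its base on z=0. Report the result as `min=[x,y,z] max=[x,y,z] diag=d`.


A = translate([11.1, -1.8, -7.4]) cylinder(h=11.2, r=19.7) → bbox [-8.6,-21.5,-7.4] .. [30.8,17.9,3.8]
B = cube([2.9, 9.9, 5.4]) → bbox [0,0,0] .. [2.9,9.9,5.4]
lo = A.lo+B.lo = [-8.6+0, -21.5+0, -7.4+0] = [-8.600,-21.500,-7.400]
hi = A.hi+B.hi = [30.8+2.9, 17.9+9.9, 3.8+5.4] = [33.700,27.800,9.200]
diag = √(42.3²+49.3²+16.6²) = √4495.34 = 67.047

min=[-8.600,-21.500,-7.400] max=[33.700,27.800,9.200] diag=67.047


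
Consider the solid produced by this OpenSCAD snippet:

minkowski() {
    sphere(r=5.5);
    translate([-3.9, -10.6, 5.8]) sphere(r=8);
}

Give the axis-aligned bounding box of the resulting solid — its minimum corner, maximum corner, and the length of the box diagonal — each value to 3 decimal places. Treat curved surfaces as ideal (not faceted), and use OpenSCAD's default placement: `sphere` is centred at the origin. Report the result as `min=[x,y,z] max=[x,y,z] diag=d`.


min=[-17.400,-24.100,-7.700] max=[9.600,2.900,19.300] diag=46.765

A = translate([-3.9, -10.6, 5.8]) sphere(r=8) → bbox [-11.9,-18.6,-2.2] .. [4.1,-2.6,13.8]
B = sphere(r=5.5) → bbox [-5.5,-5.5,-5.5] .. [5.5,5.5,5.5]
lo = A.lo+B.lo = [-11.9-5.5, -18.6-5.5, -2.2-5.5] = [-17.400,-24.100,-7.700]
hi = A.hi+B.hi = [4.1+5.5, -2.6+5.5, 13.8+5.5] = [9.600,2.900,19.300]
diag = √(27²+27²+27²) = √2187 = 46.765


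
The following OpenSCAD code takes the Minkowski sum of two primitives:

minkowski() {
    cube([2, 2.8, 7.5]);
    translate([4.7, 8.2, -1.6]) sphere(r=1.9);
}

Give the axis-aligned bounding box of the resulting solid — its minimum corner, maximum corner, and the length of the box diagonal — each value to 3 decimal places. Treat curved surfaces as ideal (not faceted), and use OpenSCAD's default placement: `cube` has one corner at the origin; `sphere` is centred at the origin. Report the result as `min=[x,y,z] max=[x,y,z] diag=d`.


min=[2.800,6.300,-3.500] max=[8.600,12.900,7.800] diag=14.314

A = translate([4.7, 8.2, -1.6]) sphere(r=1.9) → bbox [2.8,6.3,-3.5] .. [6.6,10.1,0.3]
B = cube([2, 2.8, 7.5]) → bbox [0,0,0] .. [2,2.8,7.5]
lo = A.lo+B.lo = [2.8+0, 6.3+0, -3.5+0] = [2.800,6.300,-3.500]
hi = A.hi+B.hi = [6.6+2, 10.1+2.8, 0.3+7.5] = [8.600,12.900,7.800]
diag = √(5.8²+6.6²+11.3²) = √204.89 = 14.314


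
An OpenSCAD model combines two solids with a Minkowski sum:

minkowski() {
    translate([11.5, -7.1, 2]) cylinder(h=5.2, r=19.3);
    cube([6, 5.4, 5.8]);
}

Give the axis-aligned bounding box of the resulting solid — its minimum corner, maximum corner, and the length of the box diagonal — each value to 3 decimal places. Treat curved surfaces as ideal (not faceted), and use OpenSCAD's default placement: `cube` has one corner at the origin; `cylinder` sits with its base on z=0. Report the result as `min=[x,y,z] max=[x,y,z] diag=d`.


min=[-7.800,-26.400,2.000] max=[36.800,17.600,13.000] diag=63.609

A = translate([11.5, -7.1, 2]) cylinder(h=5.2, r=19.3) → bbox [-7.8,-26.4,2] .. [30.8,12.2,7.2]
B = cube([6, 5.4, 5.8]) → bbox [0,0,0] .. [6,5.4,5.8]
lo = A.lo+B.lo = [-7.8+0, -26.4+0, 2+0] = [-7.800,-26.400,2.000]
hi = A.hi+B.hi = [30.8+6, 12.2+5.4, 7.2+5.8] = [36.800,17.600,13.000]
diag = √(44.6²+44²+11²) = √4046.16 = 63.609


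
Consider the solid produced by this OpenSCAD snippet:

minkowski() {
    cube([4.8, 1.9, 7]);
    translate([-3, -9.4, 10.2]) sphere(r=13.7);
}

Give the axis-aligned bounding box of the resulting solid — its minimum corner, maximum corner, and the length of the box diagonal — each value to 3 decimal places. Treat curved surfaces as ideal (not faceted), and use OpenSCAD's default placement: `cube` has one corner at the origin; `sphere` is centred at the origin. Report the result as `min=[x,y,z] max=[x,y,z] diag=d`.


min=[-16.700,-23.100,-3.500] max=[15.500,6.200,30.900] diag=55.486

A = translate([-3, -9.4, 10.2]) sphere(r=13.7) → bbox [-16.7,-23.1,-3.5] .. [10.7,4.3,23.9]
B = cube([4.8, 1.9, 7]) → bbox [0,0,0] .. [4.8,1.9,7]
lo = A.lo+B.lo = [-16.7+0, -23.1+0, -3.5+0] = [-16.700,-23.100,-3.500]
hi = A.hi+B.hi = [10.7+4.8, 4.3+1.9, 23.9+7] = [15.500,6.200,30.900]
diag = √(32.2²+29.3²+34.4²) = √3078.69 = 55.486


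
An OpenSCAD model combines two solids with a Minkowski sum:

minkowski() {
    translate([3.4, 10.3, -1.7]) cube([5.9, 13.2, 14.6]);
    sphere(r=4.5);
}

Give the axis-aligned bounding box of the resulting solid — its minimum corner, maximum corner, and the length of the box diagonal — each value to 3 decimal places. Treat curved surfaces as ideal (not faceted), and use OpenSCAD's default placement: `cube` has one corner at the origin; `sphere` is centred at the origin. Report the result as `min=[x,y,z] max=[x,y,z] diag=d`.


min=[-1.100,5.800,-6.200] max=[13.800,28.000,17.400] diag=35.662

A = translate([3.4, 10.3, -1.7]) cube([5.9, 13.2, 14.6]) → bbox [3.4,10.3,-1.7] .. [9.3,23.5,12.9]
B = sphere(r=4.5) → bbox [-4.5,-4.5,-4.5] .. [4.5,4.5,4.5]
lo = A.lo+B.lo = [3.4-4.5, 10.3-4.5, -1.7-4.5] = [-1.100,5.800,-6.200]
hi = A.hi+B.hi = [9.3+4.5, 23.5+4.5, 12.9+4.5] = [13.800,28.000,17.400]
diag = √(14.9²+22.2²+23.6²) = √1271.81 = 35.662


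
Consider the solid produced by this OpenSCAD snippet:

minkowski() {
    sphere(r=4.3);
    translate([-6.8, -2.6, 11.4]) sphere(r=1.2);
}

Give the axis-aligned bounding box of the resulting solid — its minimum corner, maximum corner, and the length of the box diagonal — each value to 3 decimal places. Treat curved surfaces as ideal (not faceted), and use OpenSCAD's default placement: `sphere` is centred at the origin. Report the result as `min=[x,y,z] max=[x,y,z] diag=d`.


min=[-12.300,-8.100,5.900] max=[-1.300,2.900,16.900] diag=19.053

A = translate([-6.8, -2.6, 11.4]) sphere(r=1.2) → bbox [-8,-3.8,10.2] .. [-5.6,-1.4,12.6]
B = sphere(r=4.3) → bbox [-4.3,-4.3,-4.3] .. [4.3,4.3,4.3]
lo = A.lo+B.lo = [-8-4.3, -3.8-4.3, 10.2-4.3] = [-12.300,-8.100,5.900]
hi = A.hi+B.hi = [-5.6+4.3, -1.4+4.3, 12.6+4.3] = [-1.300,2.900,16.900]
diag = √(11²+11²+11²) = √363 = 19.053


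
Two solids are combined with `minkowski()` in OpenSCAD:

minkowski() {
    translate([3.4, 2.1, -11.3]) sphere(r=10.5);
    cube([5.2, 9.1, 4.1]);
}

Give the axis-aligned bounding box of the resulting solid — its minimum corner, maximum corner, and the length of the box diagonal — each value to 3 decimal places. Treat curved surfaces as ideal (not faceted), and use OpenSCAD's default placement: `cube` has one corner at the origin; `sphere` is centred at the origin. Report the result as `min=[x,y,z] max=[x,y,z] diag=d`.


A = translate([3.4, 2.1, -11.3]) sphere(r=10.5) → bbox [-7.1,-8.4,-21.8] .. [13.9,12.6,-0.8]
B = cube([5.2, 9.1, 4.1]) → bbox [0,0,0] .. [5.2,9.1,4.1]
lo = A.lo+B.lo = [-7.1+0, -8.4+0, -21.8+0] = [-7.100,-8.400,-21.800]
hi = A.hi+B.hi = [13.9+5.2, 12.6+9.1, -0.8+4.1] = [19.100,21.700,3.300]
diag = √(26.2²+30.1²+25.1²) = √2222.46 = 47.143

min=[-7.100,-8.400,-21.800] max=[19.100,21.700,3.300] diag=47.143


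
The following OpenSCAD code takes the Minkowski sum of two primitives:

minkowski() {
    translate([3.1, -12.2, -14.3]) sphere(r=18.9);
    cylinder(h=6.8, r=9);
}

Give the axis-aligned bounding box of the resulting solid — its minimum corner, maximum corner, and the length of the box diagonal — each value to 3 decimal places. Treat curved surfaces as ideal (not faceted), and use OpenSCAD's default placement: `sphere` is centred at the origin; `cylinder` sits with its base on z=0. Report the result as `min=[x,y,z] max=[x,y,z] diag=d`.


A = translate([3.1, -12.2, -14.3]) sphere(r=18.9) → bbox [-15.8,-31.1,-33.2] .. [22,6.7,4.6]
B = cylinder(h=6.8, r=9) → bbox [-9,-9,0] .. [9,9,6.8]
lo = A.lo+B.lo = [-15.8-9, -31.1-9, -33.2+0] = [-24.800,-40.100,-33.200]
hi = A.hi+B.hi = [22+9, 6.7+9, 4.6+6.8] = [31.000,15.700,11.400]
diag = √(55.8²+55.8²+44.6²) = √8216.44 = 90.645

min=[-24.800,-40.100,-33.200] max=[31.000,15.700,11.400] diag=90.645


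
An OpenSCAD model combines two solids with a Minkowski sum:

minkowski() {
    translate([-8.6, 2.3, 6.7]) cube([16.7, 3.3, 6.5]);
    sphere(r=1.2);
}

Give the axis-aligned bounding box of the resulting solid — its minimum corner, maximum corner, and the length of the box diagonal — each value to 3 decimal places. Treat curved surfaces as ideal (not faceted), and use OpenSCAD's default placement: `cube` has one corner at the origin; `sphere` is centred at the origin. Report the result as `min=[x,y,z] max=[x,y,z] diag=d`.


A = translate([-8.6, 2.3, 6.7]) cube([16.7, 3.3, 6.5]) → bbox [-8.6,2.3,6.7] .. [8.1,5.6,13.2]
B = sphere(r=1.2) → bbox [-1.2,-1.2,-1.2] .. [1.2,1.2,1.2]
lo = A.lo+B.lo = [-8.6-1.2, 2.3-1.2, 6.7-1.2] = [-9.800,1.100,5.500]
hi = A.hi+B.hi = [8.1+1.2, 5.6+1.2, 13.2+1.2] = [9.300,6.800,14.400]
diag = √(19.1²+5.7²+8.9²) = √476.51 = 21.829

min=[-9.800,1.100,5.500] max=[9.300,6.800,14.400] diag=21.829


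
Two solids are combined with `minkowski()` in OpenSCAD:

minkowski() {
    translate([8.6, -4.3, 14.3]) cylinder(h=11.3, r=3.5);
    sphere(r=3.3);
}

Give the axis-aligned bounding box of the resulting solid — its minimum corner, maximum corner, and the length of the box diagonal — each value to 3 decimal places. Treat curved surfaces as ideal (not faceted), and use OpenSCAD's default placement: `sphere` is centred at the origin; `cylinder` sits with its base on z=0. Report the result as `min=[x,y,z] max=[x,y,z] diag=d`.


min=[1.800,-11.100,11.000] max=[15.400,2.500,28.900] diag=26.274

A = translate([8.6, -4.3, 14.3]) cylinder(h=11.3, r=3.5) → bbox [5.1,-7.8,14.3] .. [12.1,-0.8,25.6]
B = sphere(r=3.3) → bbox [-3.3,-3.3,-3.3] .. [3.3,3.3,3.3]
lo = A.lo+B.lo = [5.1-3.3, -7.8-3.3, 14.3-3.3] = [1.800,-11.100,11.000]
hi = A.hi+B.hi = [12.1+3.3, -0.8+3.3, 25.6+3.3] = [15.400,2.500,28.900]
diag = √(13.6²+13.6²+17.9²) = √690.33 = 26.274


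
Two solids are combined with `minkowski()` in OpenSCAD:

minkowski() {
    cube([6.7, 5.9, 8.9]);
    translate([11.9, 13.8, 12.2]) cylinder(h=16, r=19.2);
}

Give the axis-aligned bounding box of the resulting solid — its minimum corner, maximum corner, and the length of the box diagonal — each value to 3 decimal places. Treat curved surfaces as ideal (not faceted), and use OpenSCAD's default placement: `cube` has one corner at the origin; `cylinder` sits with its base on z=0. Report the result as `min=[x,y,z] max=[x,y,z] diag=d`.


A = translate([11.9, 13.8, 12.2]) cylinder(h=16, r=19.2) → bbox [-7.3,-5.4,12.2] .. [31.1,33,28.2]
B = cube([6.7, 5.9, 8.9]) → bbox [0,0,0] .. [6.7,5.9,8.9]
lo = A.lo+B.lo = [-7.3+0, -5.4+0, 12.2+0] = [-7.300,-5.400,12.200]
hi = A.hi+B.hi = [31.1+6.7, 33+5.9, 28.2+8.9] = [37.800,38.900,37.100]
diag = √(45.1²+44.3²+24.9²) = √4616.51 = 67.945

min=[-7.300,-5.400,12.200] max=[37.800,38.900,37.100] diag=67.945


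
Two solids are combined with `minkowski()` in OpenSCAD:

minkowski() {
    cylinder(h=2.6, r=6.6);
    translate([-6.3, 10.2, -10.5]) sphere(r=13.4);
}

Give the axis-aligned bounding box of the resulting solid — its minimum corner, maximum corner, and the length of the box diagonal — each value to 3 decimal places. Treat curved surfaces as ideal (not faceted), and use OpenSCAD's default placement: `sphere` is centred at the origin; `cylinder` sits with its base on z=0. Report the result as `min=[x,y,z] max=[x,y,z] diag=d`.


A = translate([-6.3, 10.2, -10.5]) sphere(r=13.4) → bbox [-19.7,-3.2,-23.9] .. [7.1,23.6,2.9]
B = cylinder(h=2.6, r=6.6) → bbox [-6.6,-6.6,0] .. [6.6,6.6,2.6]
lo = A.lo+B.lo = [-19.7-6.6, -3.2-6.6, -23.9+0] = [-26.300,-9.800,-23.900]
hi = A.hi+B.hi = [7.1+6.6, 23.6+6.6, 2.9+2.6] = [13.700,30.200,5.500]
diag = √(40²+40²+29.4²) = √4064.36 = 63.752

min=[-26.300,-9.800,-23.900] max=[13.700,30.200,5.500] diag=63.752


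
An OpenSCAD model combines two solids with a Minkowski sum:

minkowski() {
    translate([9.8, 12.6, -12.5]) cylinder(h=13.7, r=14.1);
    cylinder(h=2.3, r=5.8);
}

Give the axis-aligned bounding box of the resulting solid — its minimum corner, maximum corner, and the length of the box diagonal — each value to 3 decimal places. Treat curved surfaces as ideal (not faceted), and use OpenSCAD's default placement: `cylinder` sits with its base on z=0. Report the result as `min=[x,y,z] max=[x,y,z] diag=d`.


A = translate([9.8, 12.6, -12.5]) cylinder(h=13.7, r=14.1) → bbox [-4.3,-1.5,-12.5] .. [23.9,26.7,1.2]
B = cylinder(h=2.3, r=5.8) → bbox [-5.8,-5.8,0] .. [5.8,5.8,2.3]
lo = A.lo+B.lo = [-4.3-5.8, -1.5-5.8, -12.5+0] = [-10.100,-7.300,-12.500]
hi = A.hi+B.hi = [23.9+5.8, 26.7+5.8, 1.2+2.3] = [29.700,32.500,3.500]
diag = √(39.8²+39.8²+16²) = √3424.08 = 58.516

min=[-10.100,-7.300,-12.500] max=[29.700,32.500,3.500] diag=58.516


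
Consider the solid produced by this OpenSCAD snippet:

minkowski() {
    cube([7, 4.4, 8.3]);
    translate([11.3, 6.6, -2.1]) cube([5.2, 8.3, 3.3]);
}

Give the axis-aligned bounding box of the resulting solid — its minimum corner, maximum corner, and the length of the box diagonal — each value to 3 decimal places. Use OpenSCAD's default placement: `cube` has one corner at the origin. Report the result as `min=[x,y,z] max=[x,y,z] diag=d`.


A = translate([11.3, 6.6, -2.1]) cube([5.2, 8.3, 3.3]) → bbox [11.3,6.6,-2.1] .. [16.5,14.9,1.2]
B = cube([7, 4.4, 8.3]) → bbox [0,0,0] .. [7,4.4,8.3]
lo = A.lo+B.lo = [11.3+0, 6.6+0, -2.1+0] = [11.300,6.600,-2.100]
hi = A.hi+B.hi = [16.5+7, 14.9+4.4, 1.2+8.3] = [23.500,19.300,9.500]
diag = √(12.2²+12.7²+11.6²) = √444.69 = 21.088

min=[11.300,6.600,-2.100] max=[23.500,19.300,9.500] diag=21.088


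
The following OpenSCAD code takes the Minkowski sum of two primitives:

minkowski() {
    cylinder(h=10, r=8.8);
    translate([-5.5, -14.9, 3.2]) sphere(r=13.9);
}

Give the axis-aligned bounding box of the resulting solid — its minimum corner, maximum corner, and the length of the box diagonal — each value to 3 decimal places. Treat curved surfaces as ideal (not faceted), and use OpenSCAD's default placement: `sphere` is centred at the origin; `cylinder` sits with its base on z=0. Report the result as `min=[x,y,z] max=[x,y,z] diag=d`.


A = translate([-5.5, -14.9, 3.2]) sphere(r=13.9) → bbox [-19.4,-28.8,-10.7] .. [8.4,-1,17.1]
B = cylinder(h=10, r=8.8) → bbox [-8.8,-8.8,0] .. [8.8,8.8,10]
lo = A.lo+B.lo = [-19.4-8.8, -28.8-8.8, -10.7+0] = [-28.200,-37.600,-10.700]
hi = A.hi+B.hi = [8.4+8.8, -1+8.8, 17.1+10] = [17.200,7.800,27.100]
diag = √(45.4²+45.4²+37.8²) = √5551.16 = 74.506

min=[-28.200,-37.600,-10.700] max=[17.200,7.800,27.100] diag=74.506


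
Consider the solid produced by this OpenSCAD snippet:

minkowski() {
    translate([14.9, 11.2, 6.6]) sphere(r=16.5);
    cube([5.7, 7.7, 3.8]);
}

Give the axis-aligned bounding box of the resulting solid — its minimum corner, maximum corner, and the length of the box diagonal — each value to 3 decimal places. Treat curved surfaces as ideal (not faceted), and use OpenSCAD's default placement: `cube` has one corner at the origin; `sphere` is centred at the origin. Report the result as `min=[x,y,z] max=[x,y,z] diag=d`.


min=[-1.600,-5.300,-9.900] max=[37.100,35.400,26.900] diag=67.145

A = translate([14.9, 11.2, 6.6]) sphere(r=16.5) → bbox [-1.6,-5.3,-9.9] .. [31.4,27.7,23.1]
B = cube([5.7, 7.7, 3.8]) → bbox [0,0,0] .. [5.7,7.7,3.8]
lo = A.lo+B.lo = [-1.6+0, -5.3+0, -9.9+0] = [-1.600,-5.300,-9.900]
hi = A.hi+B.hi = [31.4+5.7, 27.7+7.7, 23.1+3.8] = [37.100,35.400,26.900]
diag = √(38.7²+40.7²+36.8²) = √4508.42 = 67.145


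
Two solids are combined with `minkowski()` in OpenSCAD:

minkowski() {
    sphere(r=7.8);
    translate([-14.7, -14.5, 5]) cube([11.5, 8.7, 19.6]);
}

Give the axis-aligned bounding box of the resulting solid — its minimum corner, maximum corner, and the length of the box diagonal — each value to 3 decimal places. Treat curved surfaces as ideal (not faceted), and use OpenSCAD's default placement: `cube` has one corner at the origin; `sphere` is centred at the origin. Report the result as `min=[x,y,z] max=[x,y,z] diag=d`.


A = translate([-14.7, -14.5, 5]) cube([11.5, 8.7, 19.6]) → bbox [-14.7,-14.5,5] .. [-3.2,-5.8,24.6]
B = sphere(r=7.8) → bbox [-7.8,-7.8,-7.8] .. [7.8,7.8,7.8]
lo = A.lo+B.lo = [-14.7-7.8, -14.5-7.8, 5-7.8] = [-22.500,-22.300,-2.800]
hi = A.hi+B.hi = [-3.2+7.8, -5.8+7.8, 24.6+7.8] = [4.600,2.000,32.400]
diag = √(27.1²+24.3²+35.2²) = √2563.94 = 50.635

min=[-22.500,-22.300,-2.800] max=[4.600,2.000,32.400] diag=50.635


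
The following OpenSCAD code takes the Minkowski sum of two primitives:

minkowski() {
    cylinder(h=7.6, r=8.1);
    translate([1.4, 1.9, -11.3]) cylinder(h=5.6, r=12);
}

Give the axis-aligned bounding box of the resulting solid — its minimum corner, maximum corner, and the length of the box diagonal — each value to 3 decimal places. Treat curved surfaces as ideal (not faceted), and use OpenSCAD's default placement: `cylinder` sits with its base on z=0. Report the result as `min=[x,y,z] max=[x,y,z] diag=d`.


A = translate([1.4, 1.9, -11.3]) cylinder(h=5.6, r=12) → bbox [-10.6,-10.1,-11.3] .. [13.4,13.9,-5.7]
B = cylinder(h=7.6, r=8.1) → bbox [-8.1,-8.1,0] .. [8.1,8.1,7.6]
lo = A.lo+B.lo = [-10.6-8.1, -10.1-8.1, -11.3+0] = [-18.700,-18.200,-11.300]
hi = A.hi+B.hi = [13.4+8.1, 13.9+8.1, -5.7+7.6] = [21.500,22.000,1.900]
diag = √(40.2²+40.2²+13.2²) = √3406.32 = 58.364

min=[-18.700,-18.200,-11.300] max=[21.500,22.000,1.900] diag=58.364


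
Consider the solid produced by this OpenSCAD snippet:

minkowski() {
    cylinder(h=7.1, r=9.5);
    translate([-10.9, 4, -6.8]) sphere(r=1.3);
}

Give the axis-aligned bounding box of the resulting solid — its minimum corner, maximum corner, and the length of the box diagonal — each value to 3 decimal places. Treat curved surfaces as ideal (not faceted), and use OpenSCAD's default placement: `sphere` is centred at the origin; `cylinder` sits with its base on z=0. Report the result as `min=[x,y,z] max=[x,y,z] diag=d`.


min=[-21.700,-6.800,-8.100] max=[-0.100,14.800,1.600] diag=32.050

A = translate([-10.9, 4, -6.8]) sphere(r=1.3) → bbox [-12.2,2.7,-8.1] .. [-9.6,5.3,-5.5]
B = cylinder(h=7.1, r=9.5) → bbox [-9.5,-9.5,0] .. [9.5,9.5,7.1]
lo = A.lo+B.lo = [-12.2-9.5, 2.7-9.5, -8.1+0] = [-21.700,-6.800,-8.100]
hi = A.hi+B.hi = [-9.6+9.5, 5.3+9.5, -5.5+7.1] = [-0.100,14.800,1.600]
diag = √(21.6²+21.6²+9.7²) = √1027.21 = 32.050


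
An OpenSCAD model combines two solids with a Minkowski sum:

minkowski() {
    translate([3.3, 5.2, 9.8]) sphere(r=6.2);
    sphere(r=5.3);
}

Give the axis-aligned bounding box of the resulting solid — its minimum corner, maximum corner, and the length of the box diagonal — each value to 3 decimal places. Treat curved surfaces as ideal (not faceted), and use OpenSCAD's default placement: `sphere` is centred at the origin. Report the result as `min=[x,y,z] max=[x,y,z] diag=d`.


A = translate([3.3, 5.2, 9.8]) sphere(r=6.2) → bbox [-2.9,-1,3.6] .. [9.5,11.4,16]
B = sphere(r=5.3) → bbox [-5.3,-5.3,-5.3] .. [5.3,5.3,5.3]
lo = A.lo+B.lo = [-2.9-5.3, -1-5.3, 3.6-5.3] = [-8.200,-6.300,-1.700]
hi = A.hi+B.hi = [9.5+5.3, 11.4+5.3, 16+5.3] = [14.800,16.700,21.300]
diag = √(23²+23²+23²) = √1587 = 39.837

min=[-8.200,-6.300,-1.700] max=[14.800,16.700,21.300] diag=39.837


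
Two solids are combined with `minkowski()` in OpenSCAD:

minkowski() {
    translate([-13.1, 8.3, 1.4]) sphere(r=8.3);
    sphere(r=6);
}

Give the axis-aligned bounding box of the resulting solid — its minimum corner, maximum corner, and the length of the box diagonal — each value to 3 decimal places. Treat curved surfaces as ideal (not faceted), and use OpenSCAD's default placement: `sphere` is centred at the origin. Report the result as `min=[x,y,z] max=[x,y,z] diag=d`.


min=[-27.400,-6.000,-12.900] max=[1.200,22.600,15.700] diag=49.537

A = translate([-13.1, 8.3, 1.4]) sphere(r=8.3) → bbox [-21.4,0,-6.9] .. [-4.8,16.6,9.7]
B = sphere(r=6) → bbox [-6,-6,-6] .. [6,6,6]
lo = A.lo+B.lo = [-21.4-6, 0-6, -6.9-6] = [-27.400,-6.000,-12.900]
hi = A.hi+B.hi = [-4.8+6, 16.6+6, 9.7+6] = [1.200,22.600,15.700]
diag = √(28.6²+28.6²+28.6²) = √2453.88 = 49.537


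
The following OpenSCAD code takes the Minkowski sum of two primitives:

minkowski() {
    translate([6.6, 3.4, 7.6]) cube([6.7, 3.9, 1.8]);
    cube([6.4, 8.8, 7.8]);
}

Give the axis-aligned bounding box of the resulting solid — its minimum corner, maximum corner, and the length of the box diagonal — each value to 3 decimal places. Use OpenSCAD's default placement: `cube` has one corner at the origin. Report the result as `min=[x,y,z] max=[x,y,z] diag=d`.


A = translate([6.6, 3.4, 7.6]) cube([6.7, 3.9, 1.8]) → bbox [6.6,3.4,7.6] .. [13.3,7.3,9.4]
B = cube([6.4, 8.8, 7.8]) → bbox [0,0,0] .. [6.4,8.8,7.8]
lo = A.lo+B.lo = [6.6+0, 3.4+0, 7.6+0] = [6.600,3.400,7.600]
hi = A.hi+B.hi = [13.3+6.4, 7.3+8.8, 9.4+7.8] = [19.700,16.100,17.200]
diag = √(13.1²+12.7²+9.6²) = √425.06 = 20.617

min=[6.600,3.400,7.600] max=[19.700,16.100,17.200] diag=20.617


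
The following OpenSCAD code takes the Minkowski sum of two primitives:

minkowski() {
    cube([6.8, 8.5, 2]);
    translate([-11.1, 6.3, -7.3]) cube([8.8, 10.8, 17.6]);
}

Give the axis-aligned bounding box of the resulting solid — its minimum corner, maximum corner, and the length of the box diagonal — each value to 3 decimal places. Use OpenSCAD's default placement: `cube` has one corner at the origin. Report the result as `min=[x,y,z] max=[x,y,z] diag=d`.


A = translate([-11.1, 6.3, -7.3]) cube([8.8, 10.8, 17.6]) → bbox [-11.1,6.3,-7.3] .. [-2.3,17.1,10.3]
B = cube([6.8, 8.5, 2]) → bbox [0,0,0] .. [6.8,8.5,2]
lo = A.lo+B.lo = [-11.1+0, 6.3+0, -7.3+0] = [-11.100,6.300,-7.300]
hi = A.hi+B.hi = [-2.3+6.8, 17.1+8.5, 10.3+2] = [4.500,25.600,12.300]
diag = √(15.6²+19.3²+19.6²) = √1000.01 = 31.623

min=[-11.100,6.300,-7.300] max=[4.500,25.600,12.300] diag=31.623


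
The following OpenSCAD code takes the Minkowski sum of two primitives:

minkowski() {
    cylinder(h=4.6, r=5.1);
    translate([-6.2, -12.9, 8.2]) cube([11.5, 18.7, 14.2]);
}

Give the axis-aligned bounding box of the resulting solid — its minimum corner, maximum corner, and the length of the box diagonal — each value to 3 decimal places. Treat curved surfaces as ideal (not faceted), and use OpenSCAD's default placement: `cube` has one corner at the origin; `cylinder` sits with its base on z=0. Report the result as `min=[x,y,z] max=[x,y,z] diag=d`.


min=[-11.300,-18.000,8.200] max=[10.400,10.900,27.000] diag=40.737

A = translate([-6.2, -12.9, 8.2]) cube([11.5, 18.7, 14.2]) → bbox [-6.2,-12.9,8.2] .. [5.3,5.8,22.4]
B = cylinder(h=4.6, r=5.1) → bbox [-5.1,-5.1,0] .. [5.1,5.1,4.6]
lo = A.lo+B.lo = [-6.2-5.1, -12.9-5.1, 8.2+0] = [-11.300,-18.000,8.200]
hi = A.hi+B.hi = [5.3+5.1, 5.8+5.1, 22.4+4.6] = [10.400,10.900,27.000]
diag = √(21.7²+28.9²+18.8²) = √1659.54 = 40.737


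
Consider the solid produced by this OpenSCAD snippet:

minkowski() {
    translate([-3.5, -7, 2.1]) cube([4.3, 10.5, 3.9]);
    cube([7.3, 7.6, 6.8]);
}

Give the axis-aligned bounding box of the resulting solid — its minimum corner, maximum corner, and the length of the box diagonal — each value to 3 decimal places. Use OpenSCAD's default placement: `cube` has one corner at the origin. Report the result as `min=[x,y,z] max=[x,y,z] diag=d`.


A = translate([-3.5, -7, 2.1]) cube([4.3, 10.5, 3.9]) → bbox [-3.5,-7,2.1] .. [0.8,3.5,6]
B = cube([7.3, 7.6, 6.8]) → bbox [0,0,0] .. [7.3,7.6,6.8]
lo = A.lo+B.lo = [-3.5+0, -7+0, 2.1+0] = [-3.500,-7.000,2.100]
hi = A.hi+B.hi = [0.8+7.3, 3.5+7.6, 6+6.8] = [8.100,11.100,12.800]
diag = √(11.6²+18.1²+10.7²) = √576.66 = 24.014

min=[-3.500,-7.000,2.100] max=[8.100,11.100,12.800] diag=24.014


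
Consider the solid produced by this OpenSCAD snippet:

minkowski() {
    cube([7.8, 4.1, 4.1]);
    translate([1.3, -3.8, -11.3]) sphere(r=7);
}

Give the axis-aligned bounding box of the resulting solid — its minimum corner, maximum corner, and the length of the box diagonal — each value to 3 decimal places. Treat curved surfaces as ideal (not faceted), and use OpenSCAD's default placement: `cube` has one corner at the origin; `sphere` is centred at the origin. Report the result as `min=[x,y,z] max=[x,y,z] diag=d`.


min=[-5.700,-10.800,-18.300] max=[16.100,7.300,-0.200] diag=33.622

A = translate([1.3, -3.8, -11.3]) sphere(r=7) → bbox [-5.7,-10.8,-18.3] .. [8.3,3.2,-4.3]
B = cube([7.8, 4.1, 4.1]) → bbox [0,0,0] .. [7.8,4.1,4.1]
lo = A.lo+B.lo = [-5.7+0, -10.8+0, -18.3+0] = [-5.700,-10.800,-18.300]
hi = A.hi+B.hi = [8.3+7.8, 3.2+4.1, -4.3+4.1] = [16.100,7.300,-0.200]
diag = √(21.8²+18.1²+18.1²) = √1130.46 = 33.622


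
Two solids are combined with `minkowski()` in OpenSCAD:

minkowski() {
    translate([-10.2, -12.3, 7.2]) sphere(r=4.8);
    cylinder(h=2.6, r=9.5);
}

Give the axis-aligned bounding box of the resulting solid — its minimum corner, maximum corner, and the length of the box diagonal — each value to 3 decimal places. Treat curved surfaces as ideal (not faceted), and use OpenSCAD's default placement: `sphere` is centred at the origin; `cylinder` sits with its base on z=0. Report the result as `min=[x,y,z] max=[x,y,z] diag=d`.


A = translate([-10.2, -12.3, 7.2]) sphere(r=4.8) → bbox [-15,-17.1,2.4] .. [-5.4,-7.5,12]
B = cylinder(h=2.6, r=9.5) → bbox [-9.5,-9.5,0] .. [9.5,9.5,2.6]
lo = A.lo+B.lo = [-15-9.5, -17.1-9.5, 2.4+0] = [-24.500,-26.600,2.400]
hi = A.hi+B.hi = [-5.4+9.5, -7.5+9.5, 12+2.6] = [4.100,2.000,14.600]
diag = √(28.6²+28.6²+12.2²) = √1784.76 = 42.246

min=[-24.500,-26.600,2.400] max=[4.100,2.000,14.600] diag=42.246


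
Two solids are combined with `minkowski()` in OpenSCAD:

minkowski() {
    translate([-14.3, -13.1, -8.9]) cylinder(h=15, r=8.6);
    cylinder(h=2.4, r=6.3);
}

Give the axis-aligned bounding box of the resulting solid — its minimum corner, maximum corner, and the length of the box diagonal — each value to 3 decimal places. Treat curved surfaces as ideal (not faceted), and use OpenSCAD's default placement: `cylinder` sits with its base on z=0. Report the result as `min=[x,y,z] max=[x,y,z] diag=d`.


min=[-29.200,-28.000,-8.900] max=[0.600,1.800,8.500] diag=45.594

A = translate([-14.3, -13.1, -8.9]) cylinder(h=15, r=8.6) → bbox [-22.9,-21.7,-8.9] .. [-5.7,-4.5,6.1]
B = cylinder(h=2.4, r=6.3) → bbox [-6.3,-6.3,0] .. [6.3,6.3,2.4]
lo = A.lo+B.lo = [-22.9-6.3, -21.7-6.3, -8.9+0] = [-29.200,-28.000,-8.900]
hi = A.hi+B.hi = [-5.7+6.3, -4.5+6.3, 6.1+2.4] = [0.600,1.800,8.500]
diag = √(29.8²+29.8²+17.4²) = √2078.84 = 45.594


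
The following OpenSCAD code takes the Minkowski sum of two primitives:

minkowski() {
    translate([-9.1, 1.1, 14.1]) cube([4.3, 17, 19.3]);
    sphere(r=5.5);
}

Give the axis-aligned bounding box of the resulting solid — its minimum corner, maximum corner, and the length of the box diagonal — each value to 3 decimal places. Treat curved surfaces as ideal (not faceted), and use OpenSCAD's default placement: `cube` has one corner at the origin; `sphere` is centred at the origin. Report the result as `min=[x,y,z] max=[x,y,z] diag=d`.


A = translate([-9.1, 1.1, 14.1]) cube([4.3, 17, 19.3]) → bbox [-9.1,1.1,14.1] .. [-4.8,18.1,33.4]
B = sphere(r=5.5) → bbox [-5.5,-5.5,-5.5] .. [5.5,5.5,5.5]
lo = A.lo+B.lo = [-9.1-5.5, 1.1-5.5, 14.1-5.5] = [-14.600,-4.400,8.600]
hi = A.hi+B.hi = [-4.8+5.5, 18.1+5.5, 33.4+5.5] = [0.700,23.600,38.900]
diag = √(15.3²+28²+30.3²) = √1936.18 = 44.002

min=[-14.600,-4.400,8.600] max=[0.700,23.600,38.900] diag=44.002


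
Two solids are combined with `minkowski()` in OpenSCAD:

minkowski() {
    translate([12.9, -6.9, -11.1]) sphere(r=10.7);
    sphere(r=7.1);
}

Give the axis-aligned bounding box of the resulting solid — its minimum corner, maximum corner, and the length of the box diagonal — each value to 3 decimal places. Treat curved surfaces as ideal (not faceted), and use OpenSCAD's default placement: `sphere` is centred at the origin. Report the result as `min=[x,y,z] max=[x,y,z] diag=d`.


A = translate([12.9, -6.9, -11.1]) sphere(r=10.7) → bbox [2.2,-17.6,-21.8] .. [23.6,3.8,-0.4]
B = sphere(r=7.1) → bbox [-7.1,-7.1,-7.1] .. [7.1,7.1,7.1]
lo = A.lo+B.lo = [2.2-7.1, -17.6-7.1, -21.8-7.1] = [-4.900,-24.700,-28.900]
hi = A.hi+B.hi = [23.6+7.1, 3.8+7.1, -0.4+7.1] = [30.700,10.900,6.700]
diag = √(35.6²+35.6²+35.6²) = √3802.08 = 61.661

min=[-4.900,-24.700,-28.900] max=[30.700,10.900,6.700] diag=61.661


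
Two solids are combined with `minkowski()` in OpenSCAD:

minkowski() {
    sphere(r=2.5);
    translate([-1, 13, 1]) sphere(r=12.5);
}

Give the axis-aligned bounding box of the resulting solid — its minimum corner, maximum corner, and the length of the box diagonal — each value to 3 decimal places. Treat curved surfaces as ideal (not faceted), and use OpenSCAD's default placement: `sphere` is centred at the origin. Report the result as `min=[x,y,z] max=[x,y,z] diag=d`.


min=[-16.000,-2.000,-14.000] max=[14.000,28.000,16.000] diag=51.962

A = translate([-1, 13, 1]) sphere(r=12.5) → bbox [-13.5,0.5,-11.5] .. [11.5,25.5,13.5]
B = sphere(r=2.5) → bbox [-2.5,-2.5,-2.5] .. [2.5,2.5,2.5]
lo = A.lo+B.lo = [-13.5-2.5, 0.5-2.5, -11.5-2.5] = [-16.000,-2.000,-14.000]
hi = A.hi+B.hi = [11.5+2.5, 25.5+2.5, 13.5+2.5] = [14.000,28.000,16.000]
diag = √(30²+30²+30²) = √2700 = 51.962


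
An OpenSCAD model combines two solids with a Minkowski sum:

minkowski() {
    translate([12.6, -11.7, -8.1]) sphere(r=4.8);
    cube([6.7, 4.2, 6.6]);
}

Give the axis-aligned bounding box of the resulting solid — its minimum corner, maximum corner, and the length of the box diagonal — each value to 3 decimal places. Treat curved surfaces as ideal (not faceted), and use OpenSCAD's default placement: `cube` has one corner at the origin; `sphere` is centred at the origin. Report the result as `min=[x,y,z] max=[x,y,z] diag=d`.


min=[7.800,-16.500,-12.900] max=[24.100,-2.700,3.300] diag=26.806

A = translate([12.6, -11.7, -8.1]) sphere(r=4.8) → bbox [7.8,-16.5,-12.9] .. [17.4,-6.9,-3.3]
B = cube([6.7, 4.2, 6.6]) → bbox [0,0,0] .. [6.7,4.2,6.6]
lo = A.lo+B.lo = [7.8+0, -16.5+0, -12.9+0] = [7.800,-16.500,-12.900]
hi = A.hi+B.hi = [17.4+6.7, -6.9+4.2, -3.3+6.6] = [24.100,-2.700,3.300]
diag = √(16.3²+13.8²+16.2²) = √718.57 = 26.806


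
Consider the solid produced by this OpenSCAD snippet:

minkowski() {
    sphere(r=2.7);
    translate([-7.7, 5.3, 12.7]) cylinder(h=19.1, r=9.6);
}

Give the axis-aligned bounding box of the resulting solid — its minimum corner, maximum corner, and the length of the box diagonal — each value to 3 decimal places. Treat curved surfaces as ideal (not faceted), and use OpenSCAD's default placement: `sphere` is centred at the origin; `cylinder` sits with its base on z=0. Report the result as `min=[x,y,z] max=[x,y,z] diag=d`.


A = translate([-7.7, 5.3, 12.7]) cylinder(h=19.1, r=9.6) → bbox [-17.3,-4.3,12.7] .. [1.9,14.9,31.8]
B = sphere(r=2.7) → bbox [-2.7,-2.7,-2.7] .. [2.7,2.7,2.7]
lo = A.lo+B.lo = [-17.3-2.7, -4.3-2.7, 12.7-2.7] = [-20.000,-7.000,10.000]
hi = A.hi+B.hi = [1.9+2.7, 14.9+2.7, 31.8+2.7] = [4.600,17.600,34.500]
diag = √(24.6²+24.6²+24.5²) = √1810.57 = 42.551

min=[-20.000,-7.000,10.000] max=[4.600,17.600,34.500] diag=42.551


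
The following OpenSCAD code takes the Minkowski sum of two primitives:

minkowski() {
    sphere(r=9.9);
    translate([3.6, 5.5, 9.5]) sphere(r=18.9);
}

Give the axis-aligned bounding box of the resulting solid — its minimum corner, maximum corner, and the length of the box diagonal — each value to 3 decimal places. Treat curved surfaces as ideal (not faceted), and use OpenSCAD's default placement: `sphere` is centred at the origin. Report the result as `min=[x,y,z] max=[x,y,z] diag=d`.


A = translate([3.6, 5.5, 9.5]) sphere(r=18.9) → bbox [-15.3,-13.4,-9.4] .. [22.5,24.4,28.4]
B = sphere(r=9.9) → bbox [-9.9,-9.9,-9.9] .. [9.9,9.9,9.9]
lo = A.lo+B.lo = [-15.3-9.9, -13.4-9.9, -9.4-9.9] = [-25.200,-23.300,-19.300]
hi = A.hi+B.hi = [22.5+9.9, 24.4+9.9, 28.4+9.9] = [32.400,34.300,38.300]
diag = √(57.6²+57.6²+57.6²) = √9953.28 = 99.766

min=[-25.200,-23.300,-19.300] max=[32.400,34.300,38.300] diag=99.766


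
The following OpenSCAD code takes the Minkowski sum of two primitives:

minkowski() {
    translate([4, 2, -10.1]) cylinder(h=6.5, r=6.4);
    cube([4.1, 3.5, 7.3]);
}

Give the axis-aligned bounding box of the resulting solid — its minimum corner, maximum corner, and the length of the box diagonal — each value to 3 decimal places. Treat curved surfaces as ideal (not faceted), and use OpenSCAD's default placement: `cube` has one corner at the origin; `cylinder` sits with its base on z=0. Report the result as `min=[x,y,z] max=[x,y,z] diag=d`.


A = translate([4, 2, -10.1]) cylinder(h=6.5, r=6.4) → bbox [-2.4,-4.4,-10.1] .. [10.4,8.4,-3.6]
B = cube([4.1, 3.5, 7.3]) → bbox [0,0,0] .. [4.1,3.5,7.3]
lo = A.lo+B.lo = [-2.4+0, -4.4+0, -10.1+0] = [-2.400,-4.400,-10.100]
hi = A.hi+B.hi = [10.4+4.1, 8.4+3.5, -3.6+7.3] = [14.500,11.900,3.700]
diag = √(16.9²+16.3²+13.8²) = √741.74 = 27.235

min=[-2.400,-4.400,-10.100] max=[14.500,11.900,3.700] diag=27.235


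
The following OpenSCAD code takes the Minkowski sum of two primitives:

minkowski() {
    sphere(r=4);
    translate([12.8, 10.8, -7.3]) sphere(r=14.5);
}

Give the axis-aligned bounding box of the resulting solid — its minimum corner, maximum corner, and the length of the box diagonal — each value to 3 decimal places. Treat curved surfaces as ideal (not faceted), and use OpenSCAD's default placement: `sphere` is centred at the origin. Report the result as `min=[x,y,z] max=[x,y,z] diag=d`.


min=[-5.700,-7.700,-25.800] max=[31.300,29.300,11.200] diag=64.086

A = translate([12.8, 10.8, -7.3]) sphere(r=14.5) → bbox [-1.7,-3.7,-21.8] .. [27.3,25.3,7.2]
B = sphere(r=4) → bbox [-4,-4,-4] .. [4,4,4]
lo = A.lo+B.lo = [-1.7-4, -3.7-4, -21.8-4] = [-5.700,-7.700,-25.800]
hi = A.hi+B.hi = [27.3+4, 25.3+4, 7.2+4] = [31.300,29.300,11.200]
diag = √(37²+37²+37²) = √4107 = 64.086


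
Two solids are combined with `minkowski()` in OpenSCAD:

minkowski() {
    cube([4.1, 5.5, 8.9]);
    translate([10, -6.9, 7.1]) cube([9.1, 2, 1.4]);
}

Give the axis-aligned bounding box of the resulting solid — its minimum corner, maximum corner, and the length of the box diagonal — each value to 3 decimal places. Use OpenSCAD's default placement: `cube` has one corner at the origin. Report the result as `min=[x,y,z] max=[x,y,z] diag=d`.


min=[10.000,-6.900,7.100] max=[23.200,0.600,17.400] diag=18.346

A = translate([10, -6.9, 7.1]) cube([9.1, 2, 1.4]) → bbox [10,-6.9,7.1] .. [19.1,-4.9,8.5]
B = cube([4.1, 5.5, 8.9]) → bbox [0,0,0] .. [4.1,5.5,8.9]
lo = A.lo+B.lo = [10+0, -6.9+0, 7.1+0] = [10.000,-6.900,7.100]
hi = A.hi+B.hi = [19.1+4.1, -4.9+5.5, 8.5+8.9] = [23.200,0.600,17.400]
diag = √(13.2²+7.5²+10.3²) = √336.58 = 18.346


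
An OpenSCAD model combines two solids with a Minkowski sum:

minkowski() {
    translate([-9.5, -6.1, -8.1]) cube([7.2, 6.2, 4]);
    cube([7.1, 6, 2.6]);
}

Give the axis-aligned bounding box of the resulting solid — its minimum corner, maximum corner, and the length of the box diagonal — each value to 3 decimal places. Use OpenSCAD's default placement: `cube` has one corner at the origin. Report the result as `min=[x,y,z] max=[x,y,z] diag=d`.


A = translate([-9.5, -6.1, -8.1]) cube([7.2, 6.2, 4]) → bbox [-9.5,-6.1,-8.1] .. [-2.3,0.1,-4.1]
B = cube([7.1, 6, 2.6]) → bbox [0,0,0] .. [7.1,6,2.6]
lo = A.lo+B.lo = [-9.5+0, -6.1+0, -8.1+0] = [-9.500,-6.100,-8.100]
hi = A.hi+B.hi = [-2.3+7.1, 0.1+6, -4.1+2.6] = [4.800,6.100,-1.500]
diag = √(14.3²+12.2²+6.6²) = √396.89 = 19.922

min=[-9.500,-6.100,-8.100] max=[4.800,6.100,-1.500] diag=19.922


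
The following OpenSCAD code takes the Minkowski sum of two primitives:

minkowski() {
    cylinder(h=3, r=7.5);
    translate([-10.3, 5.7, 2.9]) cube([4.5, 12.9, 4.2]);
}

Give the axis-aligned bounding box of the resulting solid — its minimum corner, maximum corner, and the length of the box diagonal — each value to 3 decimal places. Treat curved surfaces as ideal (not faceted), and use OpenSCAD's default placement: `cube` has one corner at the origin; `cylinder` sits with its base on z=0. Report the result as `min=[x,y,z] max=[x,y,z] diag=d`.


min=[-17.800,-1.800,2.900] max=[1.700,26.100,10.100] diag=34.792

A = translate([-10.3, 5.7, 2.9]) cube([4.5, 12.9, 4.2]) → bbox [-10.3,5.7,2.9] .. [-5.8,18.6,7.1]
B = cylinder(h=3, r=7.5) → bbox [-7.5,-7.5,0] .. [7.5,7.5,3]
lo = A.lo+B.lo = [-10.3-7.5, 5.7-7.5, 2.9+0] = [-17.800,-1.800,2.900]
hi = A.hi+B.hi = [-5.8+7.5, 18.6+7.5, 7.1+3] = [1.700,26.100,10.100]
diag = √(19.5²+27.9²+7.2²) = √1210.5 = 34.792


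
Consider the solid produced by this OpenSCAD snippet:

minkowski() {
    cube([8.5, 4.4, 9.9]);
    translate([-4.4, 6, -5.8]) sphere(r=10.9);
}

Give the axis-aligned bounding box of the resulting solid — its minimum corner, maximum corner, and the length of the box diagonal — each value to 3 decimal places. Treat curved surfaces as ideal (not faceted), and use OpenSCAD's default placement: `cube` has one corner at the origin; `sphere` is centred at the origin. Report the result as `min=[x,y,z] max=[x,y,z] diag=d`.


A = translate([-4.4, 6, -5.8]) sphere(r=10.9) → bbox [-15.3,-4.9,-16.7] .. [6.5,16.9,5.1]
B = cube([8.5, 4.4, 9.9]) → bbox [0,0,0] .. [8.5,4.4,9.9]
lo = A.lo+B.lo = [-15.3+0, -4.9+0, -16.7+0] = [-15.300,-4.900,-16.700]
hi = A.hi+B.hi = [6.5+8.5, 16.9+4.4, 5.1+9.9] = [15.000,21.300,15.000]
diag = √(30.3²+26.2²+31.7²) = √2609.42 = 51.082

min=[-15.300,-4.900,-16.700] max=[15.000,21.300,15.000] diag=51.082
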